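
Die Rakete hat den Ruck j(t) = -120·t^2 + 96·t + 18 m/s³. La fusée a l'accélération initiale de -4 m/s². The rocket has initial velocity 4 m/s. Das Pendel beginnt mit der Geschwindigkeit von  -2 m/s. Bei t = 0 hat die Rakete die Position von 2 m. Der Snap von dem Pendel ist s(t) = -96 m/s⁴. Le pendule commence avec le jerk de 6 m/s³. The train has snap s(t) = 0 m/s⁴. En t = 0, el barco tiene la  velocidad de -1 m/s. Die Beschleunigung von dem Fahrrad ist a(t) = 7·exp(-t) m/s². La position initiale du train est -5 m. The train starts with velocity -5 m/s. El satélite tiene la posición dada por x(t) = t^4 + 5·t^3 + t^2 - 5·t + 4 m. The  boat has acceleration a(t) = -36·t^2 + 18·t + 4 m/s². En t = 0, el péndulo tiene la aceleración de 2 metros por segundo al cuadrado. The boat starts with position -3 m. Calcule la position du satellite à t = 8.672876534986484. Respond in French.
De l'équation de la position x(t) = t^4 + 5·t^3 + t^2 - 5·t + 4, nous substituons t = 8.672876534986484 pour obtenir x = 8955.53666207945.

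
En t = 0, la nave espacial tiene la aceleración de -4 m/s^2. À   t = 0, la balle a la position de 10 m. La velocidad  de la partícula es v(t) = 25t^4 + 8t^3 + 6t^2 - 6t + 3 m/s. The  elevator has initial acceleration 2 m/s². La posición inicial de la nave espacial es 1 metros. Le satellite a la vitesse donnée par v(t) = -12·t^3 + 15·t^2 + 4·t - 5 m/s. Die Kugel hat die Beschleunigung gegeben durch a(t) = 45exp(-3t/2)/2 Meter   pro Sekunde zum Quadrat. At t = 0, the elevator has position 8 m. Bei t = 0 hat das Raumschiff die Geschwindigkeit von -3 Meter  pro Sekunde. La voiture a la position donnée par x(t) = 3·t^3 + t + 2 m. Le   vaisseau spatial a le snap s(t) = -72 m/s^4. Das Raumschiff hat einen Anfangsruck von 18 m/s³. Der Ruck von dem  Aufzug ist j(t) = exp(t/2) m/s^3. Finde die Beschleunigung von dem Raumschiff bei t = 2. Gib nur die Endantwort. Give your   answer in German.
Die Beschleunigung bei t = 2 ist a = -112.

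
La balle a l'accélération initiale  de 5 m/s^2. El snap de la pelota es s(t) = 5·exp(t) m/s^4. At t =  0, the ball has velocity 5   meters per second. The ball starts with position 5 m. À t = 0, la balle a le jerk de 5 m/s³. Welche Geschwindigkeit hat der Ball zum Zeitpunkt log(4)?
Wir müssen unsere Gleichung für den Snap s(t) = 5·exp(t) 3-mal integrieren. Die Stammfunktion von dem Snap ist der Ruck. Mit j(0) = 5 erhalten wir j(t) = 5·exp(t). Durch Integration von dem Ruck und Verwendung der Anfangsbedingung a(0) = 5, erhalten wir a(t) = 5·exp(t). Das Integral von der Beschleunigung ist die Geschwindigkeit. Mit v(0) = 5 erhalten wir v(t) = 5·exp(t). Wir haben die Geschwindigkeit v(t) = 5·exp(t). Durch Einsetzen von t = log(4): v(log(4)) = 20.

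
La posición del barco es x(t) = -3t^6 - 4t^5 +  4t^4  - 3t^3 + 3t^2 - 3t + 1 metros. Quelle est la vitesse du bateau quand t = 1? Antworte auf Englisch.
To solve this, we need to take 1 derivative of our position equation x(t) = -3·t^6 - 4·t^5 + 4·t^4 - 3·t^3 + 3·t^2 - 3·t + 1. Differentiating position, we get velocity: v(t) = -18·t^5 - 20·t^4 + 16·t^3 - 9·t^2 + 6·t - 3. Using v(t) = -18·t^5 - 20·t^4 + 16·t^3 - 9·t^2 + 6·t - 3 and substituting t = 1, we find v = -28.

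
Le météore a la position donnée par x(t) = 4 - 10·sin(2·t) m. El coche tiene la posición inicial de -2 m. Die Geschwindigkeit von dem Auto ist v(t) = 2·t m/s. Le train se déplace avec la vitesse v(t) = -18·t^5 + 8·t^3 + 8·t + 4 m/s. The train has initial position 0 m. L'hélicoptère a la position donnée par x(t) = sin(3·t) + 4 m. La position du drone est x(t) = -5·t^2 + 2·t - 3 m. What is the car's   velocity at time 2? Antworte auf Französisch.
En utilisant v(t) = 2·t et en substituant t = 2, nous trouvons v = 4.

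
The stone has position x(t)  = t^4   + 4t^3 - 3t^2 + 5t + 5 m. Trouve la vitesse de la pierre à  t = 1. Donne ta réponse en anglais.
To solve this, we need to take 1 derivative of our position equation x(t) = t^4 + 4·t^3 - 3·t^2 + 5·t + 5. Taking d/dt of x(t), we find v(t) = 4·t^3 + 12·t^2 - 6·t + 5. Using v(t) = 4·t^3 + 12·t^2 - 6·t + 5 and substituting t = 1, we find v = 15.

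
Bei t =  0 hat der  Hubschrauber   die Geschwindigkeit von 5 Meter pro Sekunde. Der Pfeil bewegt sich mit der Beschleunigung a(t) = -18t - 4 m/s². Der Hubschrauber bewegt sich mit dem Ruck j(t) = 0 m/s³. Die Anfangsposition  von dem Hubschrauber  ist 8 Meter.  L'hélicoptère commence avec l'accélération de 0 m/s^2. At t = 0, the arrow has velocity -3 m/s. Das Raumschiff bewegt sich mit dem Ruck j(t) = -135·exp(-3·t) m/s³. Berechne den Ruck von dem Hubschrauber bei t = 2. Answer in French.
De l'équation du jerk j(t) = 0, nous substituons t = 2 pour obtenir j = 0.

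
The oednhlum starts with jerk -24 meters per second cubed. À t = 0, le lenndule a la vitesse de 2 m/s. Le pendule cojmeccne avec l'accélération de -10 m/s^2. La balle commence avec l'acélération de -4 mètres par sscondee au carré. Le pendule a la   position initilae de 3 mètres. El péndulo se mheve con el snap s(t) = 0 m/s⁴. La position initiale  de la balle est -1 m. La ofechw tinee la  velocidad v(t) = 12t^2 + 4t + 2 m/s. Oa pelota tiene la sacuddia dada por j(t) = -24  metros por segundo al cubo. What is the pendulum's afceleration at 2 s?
We must find the integral of our snap equation s(t) = 0 2 times. Finding the integral of s(t) and using j(0) = -24: j(t) = -24. The integral of jerk is acceleration. Using a(0) = -10, we get a(t) = -24·t - 10. Using a(t) = -24·t - 10 and substituting t = 2, we find a = -58.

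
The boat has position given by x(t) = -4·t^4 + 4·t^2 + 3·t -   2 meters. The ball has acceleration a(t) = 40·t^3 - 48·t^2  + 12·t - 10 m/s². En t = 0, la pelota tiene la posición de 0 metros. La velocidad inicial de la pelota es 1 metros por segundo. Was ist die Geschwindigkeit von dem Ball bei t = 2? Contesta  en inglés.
Starting from acceleration a(t) = 40·t^3 - 48·t^2 + 12·t - 10, we take 1 integral. Integrating acceleration and using the initial condition v(0) = 1, we get v(t) = 10·t^4 - 16·t^3 + 6·t^2 - 10·t + 1. Using v(t) = 10·t^4 - 16·t^3 + 6·t^2 - 10·t + 1 and substituting t = 2, we find v = 37.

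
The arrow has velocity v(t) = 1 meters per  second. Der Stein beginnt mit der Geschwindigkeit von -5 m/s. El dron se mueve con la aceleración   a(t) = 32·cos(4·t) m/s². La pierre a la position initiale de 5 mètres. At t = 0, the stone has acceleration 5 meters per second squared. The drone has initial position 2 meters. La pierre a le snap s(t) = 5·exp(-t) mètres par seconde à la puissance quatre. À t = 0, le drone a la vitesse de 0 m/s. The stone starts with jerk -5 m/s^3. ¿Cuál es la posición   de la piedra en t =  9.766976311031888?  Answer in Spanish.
Para resolver esto, necesitamos tomar 4 integrales de nuestra ecuación del snap s(t) = 5·exp(-t). Tomando ∫s(t)dt y aplicando j(0) = -5, encontramos j(t) = -5·exp(-t). Integrando la sacudida y usando la condición inicial a(0) = 5, obtenemos a(t) = 5·exp(-t). La integral de la aceleración es la velocidad. Usando v(0) = -5, obtenemos v(t) = -5·exp(-t). La antiderivada de la velocidad es la posición. Usando x(0) = 5, obtenemos x(t) = 5·exp(-t). Tenemos la posición x(t) = 5·exp(-t). Sustituyendo t = 9.766976311031888: x(9.766976311031888) = 0.000286566940869316.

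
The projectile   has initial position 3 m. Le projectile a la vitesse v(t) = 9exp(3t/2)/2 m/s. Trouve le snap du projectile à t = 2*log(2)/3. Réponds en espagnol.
Para resolver esto, necesitamos tomar 3 derivadas de nuestra ecuación de la velocidad v(t) = 9·exp(3·t/2)/2. Tomando d/dt de v(t), encontramos a(t) = 27·exp(3·t/2)/4. Derivando la aceleración, obtenemos la sacudida: j(t) = 81·exp(3·t/2)/8. Tomando d/dt de j(t), encontramos s(t) = 243·exp(3·t/2)/16. Usando s(t) = 243·exp(3·t/2)/16 y sustituyendo t = 2*log(2)/3, encontramos s = 243/8.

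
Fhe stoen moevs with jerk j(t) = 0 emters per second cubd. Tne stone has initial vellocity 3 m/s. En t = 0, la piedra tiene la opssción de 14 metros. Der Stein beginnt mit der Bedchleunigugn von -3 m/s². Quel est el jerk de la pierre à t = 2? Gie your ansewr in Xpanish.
Usando j(t) = 0 y sustituyendo t = 2, encontramos j = 0.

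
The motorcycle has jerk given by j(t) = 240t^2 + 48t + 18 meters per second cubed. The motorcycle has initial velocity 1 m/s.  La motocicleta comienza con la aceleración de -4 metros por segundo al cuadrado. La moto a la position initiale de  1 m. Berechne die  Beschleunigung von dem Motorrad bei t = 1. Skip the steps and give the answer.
Die Beschleunigung bei t = 1 ist a = 118.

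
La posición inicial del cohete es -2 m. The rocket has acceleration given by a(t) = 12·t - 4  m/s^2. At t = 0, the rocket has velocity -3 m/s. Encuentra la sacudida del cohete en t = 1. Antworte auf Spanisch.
Partiendo de la aceleración a(t) = 12·t - 4, tomamos 1 derivada. La derivada de la aceleración da la sacudida: j(t) = 12. Tenemos la sacudida j(t) = 12. Sustituyendo t = 1: j(1) = 12.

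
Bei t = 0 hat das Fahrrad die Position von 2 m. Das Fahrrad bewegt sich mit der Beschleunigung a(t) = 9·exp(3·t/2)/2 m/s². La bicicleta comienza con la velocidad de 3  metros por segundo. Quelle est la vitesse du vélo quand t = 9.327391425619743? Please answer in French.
En partant de l'accélération a(t) = 9·exp(3·t/2)/2, nous prenons 1 intégrale. L'intégrale de l'accélération est la vitesse. En utilisant v(0) = 3, nous obtenons v(t) = 3·exp(3·t/2). Nous avons la vitesse v(t) = 3·exp(3·t/2). En substituant t = 9.327391425619743: v(9.327391425619743) = 3575799.79188081.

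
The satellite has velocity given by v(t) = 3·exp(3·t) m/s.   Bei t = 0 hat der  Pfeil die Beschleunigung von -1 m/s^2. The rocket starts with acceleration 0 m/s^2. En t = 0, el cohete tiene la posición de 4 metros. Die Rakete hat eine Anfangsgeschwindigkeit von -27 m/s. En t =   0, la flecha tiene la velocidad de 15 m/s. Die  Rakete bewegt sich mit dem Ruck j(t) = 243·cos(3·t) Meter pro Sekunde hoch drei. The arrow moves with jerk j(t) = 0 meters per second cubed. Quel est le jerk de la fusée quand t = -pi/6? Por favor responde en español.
Tenemos la sacudida j(t) = 243·cos(3·t). Sustituyendo t = -pi/6: j(-pi/6) = 0.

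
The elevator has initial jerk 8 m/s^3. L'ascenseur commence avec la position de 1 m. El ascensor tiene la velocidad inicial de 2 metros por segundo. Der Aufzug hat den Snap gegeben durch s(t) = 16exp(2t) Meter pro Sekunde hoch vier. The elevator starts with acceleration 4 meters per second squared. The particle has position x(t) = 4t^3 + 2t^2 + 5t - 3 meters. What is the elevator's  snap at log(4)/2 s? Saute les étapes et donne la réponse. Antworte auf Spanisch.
La respuesta es 64.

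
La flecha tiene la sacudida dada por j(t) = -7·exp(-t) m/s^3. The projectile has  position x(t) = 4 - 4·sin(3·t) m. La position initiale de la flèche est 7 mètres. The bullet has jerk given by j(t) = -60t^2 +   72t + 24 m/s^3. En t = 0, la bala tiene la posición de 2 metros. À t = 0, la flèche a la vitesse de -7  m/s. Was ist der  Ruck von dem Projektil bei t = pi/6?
Wir müssen unsere Gleichung für die Position x(t) = 4 - 4·sin(3·t) 3-mal ableiten. Durch Ableiten von der Position erhalten wir die Geschwindigkeit: v(t) = -12·cos(3·t). Die Ableitung von der Geschwindigkeit ergibt die Beschleunigung: a(t) = 36·sin(3·t). Die Ableitung von der Beschleunigung ergibt den Ruck: j(t) = 108·cos(3·t). Mit j(t) = 108·cos(3·t) und Einsetzen von t = pi/6, finden wir j = 0.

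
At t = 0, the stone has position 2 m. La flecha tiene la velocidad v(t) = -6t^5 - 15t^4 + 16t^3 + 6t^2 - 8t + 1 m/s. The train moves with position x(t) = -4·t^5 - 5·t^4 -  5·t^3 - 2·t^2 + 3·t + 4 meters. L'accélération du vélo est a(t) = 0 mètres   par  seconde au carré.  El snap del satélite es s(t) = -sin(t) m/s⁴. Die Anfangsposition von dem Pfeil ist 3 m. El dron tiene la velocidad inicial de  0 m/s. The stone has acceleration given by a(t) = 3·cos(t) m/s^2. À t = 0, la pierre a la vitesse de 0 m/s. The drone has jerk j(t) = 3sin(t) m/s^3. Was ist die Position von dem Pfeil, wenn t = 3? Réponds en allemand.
Um dies zu lösen, müssen wir 1 Stammfunktion unserer Gleichung für die Geschwindigkeit v(t) = -6·t^5 - 15·t^4 + 16·t^3 + 6·t^2 - 8·t + 1 finden. Das Integral von der Geschwindigkeit ist die Position. Mit x(0) = 3 erhalten wir x(t) = -t^6 - 3·t^5 + 4·t^4 + 2·t^3 - 4·t^2 + t + 3. Mit x(t) = -t^6 - 3·t^5 + 4·t^4 + 2·t^3 - 4·t^2 + t + 3 und Einsetzen von t = 3, finden wir x = -1110.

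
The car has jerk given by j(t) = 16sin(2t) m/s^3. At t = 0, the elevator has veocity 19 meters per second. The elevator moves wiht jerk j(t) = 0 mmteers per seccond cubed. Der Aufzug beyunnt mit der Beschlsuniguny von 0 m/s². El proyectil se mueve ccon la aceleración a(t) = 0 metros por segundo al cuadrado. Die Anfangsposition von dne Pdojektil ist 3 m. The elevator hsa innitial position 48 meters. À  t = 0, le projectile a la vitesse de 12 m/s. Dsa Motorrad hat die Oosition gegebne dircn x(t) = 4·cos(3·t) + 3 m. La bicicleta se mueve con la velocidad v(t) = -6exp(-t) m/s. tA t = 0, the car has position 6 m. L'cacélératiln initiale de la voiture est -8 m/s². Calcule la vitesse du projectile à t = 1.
En partant de l'accélération a(t) = 0, nous prenons 1 intégrale. En intégrant l'accélération et en utilisant la condition initiale v(0) = 12, nous obtenons v(t) = 12. De l'équation de la vitesse v(t) = 12, nous substituons t = 1 pour obtenir v = 12.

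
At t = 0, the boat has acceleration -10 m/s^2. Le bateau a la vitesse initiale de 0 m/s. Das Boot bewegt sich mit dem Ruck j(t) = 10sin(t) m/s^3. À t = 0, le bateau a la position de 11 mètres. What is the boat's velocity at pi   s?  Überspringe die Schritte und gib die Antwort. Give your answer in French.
La réponse est 0.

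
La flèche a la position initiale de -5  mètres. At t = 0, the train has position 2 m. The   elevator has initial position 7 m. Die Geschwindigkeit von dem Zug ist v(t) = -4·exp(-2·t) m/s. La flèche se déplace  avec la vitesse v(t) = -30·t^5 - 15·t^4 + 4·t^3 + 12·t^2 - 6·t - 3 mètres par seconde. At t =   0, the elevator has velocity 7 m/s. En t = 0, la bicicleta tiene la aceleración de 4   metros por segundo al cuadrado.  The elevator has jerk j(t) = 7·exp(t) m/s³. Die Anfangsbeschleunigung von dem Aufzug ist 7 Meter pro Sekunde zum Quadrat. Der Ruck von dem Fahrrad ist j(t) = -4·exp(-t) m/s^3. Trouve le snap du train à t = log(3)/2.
En partant de la vitesse v(t) = -4·exp(-2·t), nous prenons 3 dérivées. En dérivant la vitesse, nous obtenons l'accélération: a(t) = 8·exp(-2·t). La dérivée de l'accélération donne le jerk: j(t) = -16·exp(-2·t). La dérivée du jerk donne le snap: s(t) = 32·exp(-2·t). En utilisant s(t) = 32·exp(-2·t) et en substituant t = log(3)/2, nous trouvons s = 32/3.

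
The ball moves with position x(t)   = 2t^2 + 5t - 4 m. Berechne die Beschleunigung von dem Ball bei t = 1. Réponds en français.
Pour résoudre ceci, nous devons prendre 2 dérivées de notre équation de la position x(t) = 2·t^2 + 5·t - 4. En prenant d/dt de x(t), nous trouvons v(t) = 4·t + 5. En dérivant la vitesse, nous obtenons l'accélération: a(t) = 4. En utilisant a(t) = 4 et en substituant t = 1, nous trouvons a = 4.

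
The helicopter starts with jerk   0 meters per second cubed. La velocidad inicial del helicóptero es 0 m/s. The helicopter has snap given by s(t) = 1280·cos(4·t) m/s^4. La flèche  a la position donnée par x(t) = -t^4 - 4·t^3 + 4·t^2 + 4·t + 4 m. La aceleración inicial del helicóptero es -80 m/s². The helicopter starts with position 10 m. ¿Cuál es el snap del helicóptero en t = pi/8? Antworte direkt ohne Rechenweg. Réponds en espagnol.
El snap en t = pi/8 es s = 0.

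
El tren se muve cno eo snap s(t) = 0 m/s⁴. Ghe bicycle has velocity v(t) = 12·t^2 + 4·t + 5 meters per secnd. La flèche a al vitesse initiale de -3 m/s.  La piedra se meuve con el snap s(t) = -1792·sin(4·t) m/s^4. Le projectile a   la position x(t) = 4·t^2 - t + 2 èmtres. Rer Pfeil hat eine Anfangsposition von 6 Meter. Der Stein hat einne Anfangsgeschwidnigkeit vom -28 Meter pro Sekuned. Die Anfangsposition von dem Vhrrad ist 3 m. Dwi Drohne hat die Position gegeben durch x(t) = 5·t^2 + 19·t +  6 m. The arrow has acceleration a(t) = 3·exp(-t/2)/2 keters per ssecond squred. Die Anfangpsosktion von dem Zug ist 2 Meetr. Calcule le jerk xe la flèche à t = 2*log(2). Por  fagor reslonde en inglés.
Starting from acceleration a(t) = 3·exp(-t/2)/2, we take 1 derivative. The derivative of acceleration gives jerk: j(t) = -3·exp(-t/2)/4. From the given jerk equation j(t) = -3·exp(-t/2)/4, we substitute t = 2*log(2) to get j = -3/8.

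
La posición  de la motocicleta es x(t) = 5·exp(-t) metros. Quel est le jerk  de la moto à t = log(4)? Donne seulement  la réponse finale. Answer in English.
The jerk at t = log(4) is j = -5/4.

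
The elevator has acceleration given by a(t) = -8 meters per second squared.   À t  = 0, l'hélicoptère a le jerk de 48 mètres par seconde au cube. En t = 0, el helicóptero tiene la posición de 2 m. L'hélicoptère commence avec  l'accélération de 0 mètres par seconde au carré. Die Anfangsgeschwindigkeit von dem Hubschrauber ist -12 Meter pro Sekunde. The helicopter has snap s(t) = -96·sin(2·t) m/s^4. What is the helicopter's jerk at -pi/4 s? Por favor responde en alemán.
Wir müssen unsere Gleichung für den Snap s(t) = -96·sin(2·t) 1-mal integrieren. Mit ∫s(t)dt und Anwendung von j(0) = 48, finden wir j(t) = 48·cos(2·t). Aus der Gleichung für den Ruck j(t) = 48·cos(2·t), setzen wir t = -pi/4 ein und erhalten j = 0.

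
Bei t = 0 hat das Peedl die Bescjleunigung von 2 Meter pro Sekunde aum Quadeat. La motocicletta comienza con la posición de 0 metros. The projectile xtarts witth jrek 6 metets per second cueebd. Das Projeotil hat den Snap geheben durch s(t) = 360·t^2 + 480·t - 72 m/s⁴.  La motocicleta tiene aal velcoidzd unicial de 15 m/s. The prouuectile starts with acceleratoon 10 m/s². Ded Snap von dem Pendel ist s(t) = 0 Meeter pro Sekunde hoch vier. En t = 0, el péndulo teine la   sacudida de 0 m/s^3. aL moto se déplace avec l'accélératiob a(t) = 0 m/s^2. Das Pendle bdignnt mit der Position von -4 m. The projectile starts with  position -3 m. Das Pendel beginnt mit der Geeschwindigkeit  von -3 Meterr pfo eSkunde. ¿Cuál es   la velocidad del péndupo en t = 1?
Necesitamos integrar nuestra ecuación del snap s(t) = 0 3 veces. La antiderivada del snap es la sacudida. Usando j(0) = 0, obtenemos j(t) = 0. La antiderivada de la sacudida, con a(0) = 2, da la aceleración: a(t) = 2. Tomando ∫a(t)dt y aplicando v(0) = -3, encontramos v(t) = 2·t - 3. Usando v(t) = 2·t - 3 y sustituyendo t = 1, encontramos v = -1.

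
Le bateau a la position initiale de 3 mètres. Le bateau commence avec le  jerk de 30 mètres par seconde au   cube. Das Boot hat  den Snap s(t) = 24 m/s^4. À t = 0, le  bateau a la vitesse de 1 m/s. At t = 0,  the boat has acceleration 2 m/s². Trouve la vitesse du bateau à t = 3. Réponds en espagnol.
Debemos encontrar la integral de nuestra ecuación del snap s(t) = 24 3 veces. La antiderivada del snap es la sacudida. Usando j(0) = 30, obtenemos j(t) = 24·t + 30. La antiderivada de la sacudida, con a(0) = 2, da la aceleración: a(t) = 12·t^2 + 30·t + 2. La antiderivada de la aceleración, con v(0) = 1, da la velocidad: v(t) = 4·t^3 + 15·t^2 + 2·t + 1. Usando v(t) = 4·t^3 + 15·t^2 + 2·t + 1 y sustituyendo t = 3, encontramos v = 250.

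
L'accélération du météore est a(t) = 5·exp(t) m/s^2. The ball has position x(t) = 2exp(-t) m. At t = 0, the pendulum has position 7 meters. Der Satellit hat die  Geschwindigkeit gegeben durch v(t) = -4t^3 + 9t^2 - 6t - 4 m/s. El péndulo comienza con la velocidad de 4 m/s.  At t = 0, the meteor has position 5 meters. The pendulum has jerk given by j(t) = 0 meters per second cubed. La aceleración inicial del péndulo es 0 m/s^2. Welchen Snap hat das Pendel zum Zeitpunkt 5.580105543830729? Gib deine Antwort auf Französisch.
En partant du jerk j(t) = 0, nous prenons 1 dérivée. En dérivant le jerk, nous obtenons le snap: s(t) = 0. Nous avons le snap s(t) = 0. En substituant t = 5.580105543830729: s(5.580105543830729) = 0.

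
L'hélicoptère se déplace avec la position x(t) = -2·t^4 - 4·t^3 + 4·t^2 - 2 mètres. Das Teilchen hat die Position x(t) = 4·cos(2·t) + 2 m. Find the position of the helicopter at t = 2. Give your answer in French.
De l'équation de la position x(t) = -2·t^4 - 4·t^3 + 4·t^2 - 2, nous substituons t = 2 pour obtenir x = -50.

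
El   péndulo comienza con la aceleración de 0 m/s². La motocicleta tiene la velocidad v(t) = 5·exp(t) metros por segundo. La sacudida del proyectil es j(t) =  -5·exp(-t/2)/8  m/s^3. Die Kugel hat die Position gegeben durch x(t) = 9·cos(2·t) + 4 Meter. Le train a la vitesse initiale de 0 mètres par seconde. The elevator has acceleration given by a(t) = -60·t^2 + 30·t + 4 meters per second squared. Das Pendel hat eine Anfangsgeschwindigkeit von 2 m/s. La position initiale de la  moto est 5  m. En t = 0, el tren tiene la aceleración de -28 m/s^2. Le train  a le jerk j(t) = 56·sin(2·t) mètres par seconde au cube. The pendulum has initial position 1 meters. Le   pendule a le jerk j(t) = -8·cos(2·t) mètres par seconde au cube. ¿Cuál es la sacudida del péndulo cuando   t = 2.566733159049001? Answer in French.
Nous avons le jerk j(t) = -8·cos(2·t). En substituant t = 2.566733159049001: j(2.566733159049001) = -3.26995137108311.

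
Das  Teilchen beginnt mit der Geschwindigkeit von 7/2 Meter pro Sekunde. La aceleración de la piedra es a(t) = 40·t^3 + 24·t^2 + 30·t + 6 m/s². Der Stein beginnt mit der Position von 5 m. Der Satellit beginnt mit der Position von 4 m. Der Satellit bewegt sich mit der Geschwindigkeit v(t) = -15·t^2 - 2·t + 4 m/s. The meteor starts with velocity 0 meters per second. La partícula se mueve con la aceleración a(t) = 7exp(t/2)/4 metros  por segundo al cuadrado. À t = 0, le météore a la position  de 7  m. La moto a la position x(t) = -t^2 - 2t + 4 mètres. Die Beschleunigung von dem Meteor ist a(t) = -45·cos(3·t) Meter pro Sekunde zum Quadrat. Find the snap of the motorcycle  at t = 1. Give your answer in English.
Starting from position x(t) = -t^2 - 2·t + 4, we take 4 derivatives. Taking d/dt of x(t), we find v(t) = -2·t - 2. The derivative of velocity gives acceleration: a(t) = -2. Taking d/dt of a(t), we find j(t) = 0. The derivative of jerk gives snap: s(t) = 0. From the given snap equation s(t) = 0, we substitute t = 1 to get s = 0.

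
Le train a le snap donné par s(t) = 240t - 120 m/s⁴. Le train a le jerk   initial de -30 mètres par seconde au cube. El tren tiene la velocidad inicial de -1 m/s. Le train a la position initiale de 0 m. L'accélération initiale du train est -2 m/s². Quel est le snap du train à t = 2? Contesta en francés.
Nous avons le snap s(t) = 240·t - 120. En substituant t = 2: s(2) = 360.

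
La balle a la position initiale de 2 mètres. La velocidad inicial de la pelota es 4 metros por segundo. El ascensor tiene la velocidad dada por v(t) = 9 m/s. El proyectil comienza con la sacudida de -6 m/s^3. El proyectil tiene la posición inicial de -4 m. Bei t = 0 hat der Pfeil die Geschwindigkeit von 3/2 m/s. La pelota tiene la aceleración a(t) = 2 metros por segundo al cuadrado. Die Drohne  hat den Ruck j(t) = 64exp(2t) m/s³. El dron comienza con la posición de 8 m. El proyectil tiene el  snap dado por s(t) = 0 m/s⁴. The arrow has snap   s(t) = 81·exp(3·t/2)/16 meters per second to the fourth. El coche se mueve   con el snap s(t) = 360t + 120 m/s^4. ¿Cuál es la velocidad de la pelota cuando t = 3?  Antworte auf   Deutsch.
Um dies zu lösen, müssen wir 1 Stammfunktion unserer Gleichung für die Beschleunigung a(t) = 2 finden. Das Integral von der Beschleunigung ist die Geschwindigkeit. Mit v(0) = 4 erhalten wir v(t) = 2·t + 4. Wir haben die Geschwindigkeit v(t) = 2·t + 4. Durch Einsetzen von t = 3: v(3) = 10.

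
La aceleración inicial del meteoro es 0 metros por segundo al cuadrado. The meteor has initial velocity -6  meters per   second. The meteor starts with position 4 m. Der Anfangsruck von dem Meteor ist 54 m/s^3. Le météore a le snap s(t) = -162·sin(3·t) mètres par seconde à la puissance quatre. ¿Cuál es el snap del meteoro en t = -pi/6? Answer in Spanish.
Tenemos el snap s(t) = -162·sin(3·t). Sustituyendo t = -pi/6: s(-pi/6) = 162.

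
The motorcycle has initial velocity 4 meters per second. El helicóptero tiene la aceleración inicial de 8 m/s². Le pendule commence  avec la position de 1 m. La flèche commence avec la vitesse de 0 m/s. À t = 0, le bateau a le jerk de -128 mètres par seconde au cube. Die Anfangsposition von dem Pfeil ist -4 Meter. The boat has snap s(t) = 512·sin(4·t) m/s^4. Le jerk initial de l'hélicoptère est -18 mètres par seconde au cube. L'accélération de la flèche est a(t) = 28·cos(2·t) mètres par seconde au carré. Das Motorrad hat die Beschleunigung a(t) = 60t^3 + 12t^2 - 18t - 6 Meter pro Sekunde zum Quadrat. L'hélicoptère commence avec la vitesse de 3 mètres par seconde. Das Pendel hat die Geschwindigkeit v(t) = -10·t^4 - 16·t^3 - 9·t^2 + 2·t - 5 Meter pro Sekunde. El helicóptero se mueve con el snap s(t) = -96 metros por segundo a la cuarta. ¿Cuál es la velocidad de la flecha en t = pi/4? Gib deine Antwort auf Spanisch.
Debemos encontrar la antiderivada de nuestra ecuación de la aceleración a(t) = 28·cos(2·t) 1 vez. La antiderivada de la aceleración es la velocidad. Usando v(0) = 0, obtenemos v(t) = 14·sin(2·t). Tenemos la velocidad v(t) = 14·sin(2·t). Sustituyendo t = pi/4: v(pi/4) = 14.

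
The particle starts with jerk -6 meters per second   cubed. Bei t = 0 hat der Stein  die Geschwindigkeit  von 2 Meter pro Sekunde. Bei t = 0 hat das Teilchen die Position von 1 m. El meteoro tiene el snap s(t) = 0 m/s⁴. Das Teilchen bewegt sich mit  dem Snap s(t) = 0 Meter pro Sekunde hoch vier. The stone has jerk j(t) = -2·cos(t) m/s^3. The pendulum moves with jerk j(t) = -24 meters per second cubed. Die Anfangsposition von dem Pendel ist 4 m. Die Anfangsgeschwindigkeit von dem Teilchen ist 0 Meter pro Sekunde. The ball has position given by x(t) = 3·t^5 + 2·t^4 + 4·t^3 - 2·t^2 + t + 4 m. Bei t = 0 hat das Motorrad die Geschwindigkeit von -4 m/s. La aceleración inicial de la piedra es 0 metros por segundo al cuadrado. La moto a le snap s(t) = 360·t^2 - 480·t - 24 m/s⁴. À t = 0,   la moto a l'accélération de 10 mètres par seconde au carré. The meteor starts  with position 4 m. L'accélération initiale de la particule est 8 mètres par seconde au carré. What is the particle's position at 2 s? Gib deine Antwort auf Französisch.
Nous devons intégrer notre équation du snap s(t) = 0 4 fois. En intégrant le snap et en utilisant la condition initiale j(0) = -6, nous obtenons j(t) = -6. En prenant ∫j(t)dt et en appliquant a(0) = 8, nous trouvons a(t) = 8 - 6·t. L'intégrale de l'accélération est la vitesse. En utilisant v(0) = 0, nous obtenons v(t) = t·(8 - 3·t). En prenant ∫v(t)dt et en appliquant x(0) = 1, nous trouvons x(t) = -t^3 + 4·t^2 + 1. De l'équation de la position x(t) = -t^3 + 4·t^2 + 1, nous substituons t = 2 pour obtenir x = 9.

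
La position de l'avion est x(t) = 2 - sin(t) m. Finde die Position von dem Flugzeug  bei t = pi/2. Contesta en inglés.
From the given position equation x(t) = 2 - sin(t), we substitute t = pi/2 to get x = 1.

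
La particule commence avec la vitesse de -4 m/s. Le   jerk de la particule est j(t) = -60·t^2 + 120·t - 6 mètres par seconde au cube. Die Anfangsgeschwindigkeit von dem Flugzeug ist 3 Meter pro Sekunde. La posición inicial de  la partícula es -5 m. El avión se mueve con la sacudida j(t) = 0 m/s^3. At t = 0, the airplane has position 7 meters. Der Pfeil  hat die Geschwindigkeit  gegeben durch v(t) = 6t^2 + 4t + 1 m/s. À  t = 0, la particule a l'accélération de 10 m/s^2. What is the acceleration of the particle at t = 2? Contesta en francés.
Nous devons trouver l'intégrale de notre équation du jerk j(t) = -60·t^2 + 120·t - 6 1 fois. En intégrant le jerk et en utilisant la condition initiale a(0) = 10, nous obtenons a(t) = -20·t^3 + 60·t^2 - 6·t + 10. De l'équation de l'accélération a(t) = -20·t^3 + 60·t^2 - 6·t + 10, nous substituons t = 2 pour obtenir a = 78.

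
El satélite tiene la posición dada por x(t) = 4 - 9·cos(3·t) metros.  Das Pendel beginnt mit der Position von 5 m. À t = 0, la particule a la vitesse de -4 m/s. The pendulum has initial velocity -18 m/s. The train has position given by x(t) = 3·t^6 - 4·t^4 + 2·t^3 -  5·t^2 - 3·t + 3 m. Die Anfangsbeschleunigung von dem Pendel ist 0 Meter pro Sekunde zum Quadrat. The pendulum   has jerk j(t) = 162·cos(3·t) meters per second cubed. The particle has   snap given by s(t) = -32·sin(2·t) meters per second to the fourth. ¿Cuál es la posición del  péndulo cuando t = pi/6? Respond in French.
Pour résoudre ceci, nous devons prendre 3 intégrales de notre équation du jerk j(t) = 162·cos(3·t). L'intégrale du jerk, avec a(0) = 0, donne l'accélération: a(t) = 54·sin(3·t). L'intégrale de l'accélération est la vitesse. En utilisant v(0) = -18, nous obtenons v(t) = -18·cos(3·t). En prenant ∫v(t)dt et en appliquant x(0) = 5, nous trouvons x(t) = 5 - 6·sin(3·t). Nous avons la position x(t) = 5 - 6·sin(3·t). En substituant t = pi/6: x(pi/6) = -1.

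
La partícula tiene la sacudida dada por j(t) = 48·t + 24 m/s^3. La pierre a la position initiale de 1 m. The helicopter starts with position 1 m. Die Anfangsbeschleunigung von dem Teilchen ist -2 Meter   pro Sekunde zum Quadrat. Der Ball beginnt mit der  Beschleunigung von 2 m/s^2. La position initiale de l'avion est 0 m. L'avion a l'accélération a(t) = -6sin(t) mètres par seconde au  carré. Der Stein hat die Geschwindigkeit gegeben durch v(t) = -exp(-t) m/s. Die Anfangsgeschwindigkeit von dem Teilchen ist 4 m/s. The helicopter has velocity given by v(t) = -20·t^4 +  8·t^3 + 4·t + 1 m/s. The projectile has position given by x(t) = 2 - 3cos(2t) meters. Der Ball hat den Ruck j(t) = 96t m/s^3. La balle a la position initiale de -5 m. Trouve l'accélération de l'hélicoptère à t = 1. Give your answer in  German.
Wir müssen unsere Gleichung für die Geschwindigkeit v(t) = -20·t^4 + 8·t^3 + 4·t + 1 1-mal ableiten. Die Ableitung von der Geschwindigkeit ergibt die Beschleunigung: a(t) = -80·t^3 + 24·t^2 + 4. Aus der Gleichung für die Beschleunigung a(t) = -80·t^3 + 24·t^2 + 4, setzen wir t = 1 ein und erhalten a = -52.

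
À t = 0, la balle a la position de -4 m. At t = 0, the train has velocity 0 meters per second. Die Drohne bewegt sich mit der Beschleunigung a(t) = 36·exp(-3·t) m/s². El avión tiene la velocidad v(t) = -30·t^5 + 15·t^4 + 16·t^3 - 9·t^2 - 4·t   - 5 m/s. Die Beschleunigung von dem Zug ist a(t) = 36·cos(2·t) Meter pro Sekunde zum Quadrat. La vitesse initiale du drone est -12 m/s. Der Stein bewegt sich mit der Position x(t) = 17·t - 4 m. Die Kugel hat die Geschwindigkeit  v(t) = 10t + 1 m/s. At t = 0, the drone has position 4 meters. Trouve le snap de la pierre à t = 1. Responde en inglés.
We must differentiate our position equation x(t) = 17·t - 4 4 times. Taking d/dt of x(t), we find v(t) = 17. The derivative of velocity gives acceleration: a(t) = 0. Taking d/dt of a(t), we find j(t) = 0. Differentiating jerk, we get snap: s(t) = 0. We have snap s(t) = 0. Substituting t = 1: s(1) = 0.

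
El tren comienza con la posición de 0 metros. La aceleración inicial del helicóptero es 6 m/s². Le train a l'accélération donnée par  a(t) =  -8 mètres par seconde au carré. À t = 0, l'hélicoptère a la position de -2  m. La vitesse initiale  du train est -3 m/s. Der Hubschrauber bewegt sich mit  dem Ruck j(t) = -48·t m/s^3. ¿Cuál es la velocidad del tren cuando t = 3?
Para resolver esto, necesitamos tomar 1 antiderivada de nuestra ecuación de la aceleración a(t) = -8. Integrando la aceleración y usando la condición inicial v(0) = -3, obtenemos v(t) = -8·t - 3. De la ecuación de la velocidad v(t) = -8·t - 3, sustituimos t = 3 para obtener v = -27.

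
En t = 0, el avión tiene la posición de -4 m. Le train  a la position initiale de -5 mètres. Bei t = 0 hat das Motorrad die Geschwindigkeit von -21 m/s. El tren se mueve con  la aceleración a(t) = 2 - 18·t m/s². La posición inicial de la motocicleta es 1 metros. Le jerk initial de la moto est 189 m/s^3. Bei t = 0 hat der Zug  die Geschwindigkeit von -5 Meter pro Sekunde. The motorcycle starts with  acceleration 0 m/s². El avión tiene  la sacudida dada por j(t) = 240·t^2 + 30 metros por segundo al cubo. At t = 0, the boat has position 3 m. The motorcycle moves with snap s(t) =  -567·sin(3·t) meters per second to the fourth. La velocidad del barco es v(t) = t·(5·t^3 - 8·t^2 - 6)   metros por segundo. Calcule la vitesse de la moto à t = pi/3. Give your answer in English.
To find the answer, we compute 3 antiderivatives of s(t) = -567·sin(3·t). Taking ∫s(t)dt and applying j(0) = 189, we find j(t) = 189·cos(3·t). The integral of jerk is acceleration. Using a(0) = 0, we get a(t) = 63·sin(3·t). Finding the integral of a(t) and using v(0) = -21: v(t) = -21·cos(3·t). We have velocity v(t) = -21·cos(3·t). Substituting t = pi/3: v(pi/3) = 21.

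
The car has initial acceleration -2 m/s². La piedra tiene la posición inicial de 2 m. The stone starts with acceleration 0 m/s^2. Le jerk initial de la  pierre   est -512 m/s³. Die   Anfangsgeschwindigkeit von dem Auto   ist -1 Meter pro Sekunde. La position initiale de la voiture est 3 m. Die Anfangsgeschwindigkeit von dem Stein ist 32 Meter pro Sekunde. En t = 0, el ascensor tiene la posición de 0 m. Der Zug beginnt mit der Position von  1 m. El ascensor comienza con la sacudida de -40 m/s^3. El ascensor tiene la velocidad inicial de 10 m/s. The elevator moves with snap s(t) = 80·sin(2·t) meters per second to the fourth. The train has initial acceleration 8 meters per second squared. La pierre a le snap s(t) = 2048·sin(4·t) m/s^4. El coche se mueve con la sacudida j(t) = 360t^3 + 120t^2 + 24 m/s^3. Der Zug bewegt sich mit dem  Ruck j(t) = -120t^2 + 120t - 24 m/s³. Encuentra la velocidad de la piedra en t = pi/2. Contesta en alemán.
Ausgehend von dem Snap s(t) = 2048·sin(4·t), nehmen wir 3 Integrale. Die Stammfunktion von dem Snap, mit j(0) = -512, ergibt den Ruck: j(t) = -512·cos(4·t). Die Stammfunktion von dem Ruck ist die Beschleunigung. Mit a(0) = 0 erhalten wir a(t) = -128·sin(4·t). Die Stammfunktion von der Beschleunigung ist die Geschwindigkeit. Mit v(0) = 32 erhalten wir v(t) = 32·cos(4·t). Wir haben die Geschwindigkeit v(t) = 32·cos(4·t). Durch Einsetzen von t = pi/2: v(pi/2) = 32.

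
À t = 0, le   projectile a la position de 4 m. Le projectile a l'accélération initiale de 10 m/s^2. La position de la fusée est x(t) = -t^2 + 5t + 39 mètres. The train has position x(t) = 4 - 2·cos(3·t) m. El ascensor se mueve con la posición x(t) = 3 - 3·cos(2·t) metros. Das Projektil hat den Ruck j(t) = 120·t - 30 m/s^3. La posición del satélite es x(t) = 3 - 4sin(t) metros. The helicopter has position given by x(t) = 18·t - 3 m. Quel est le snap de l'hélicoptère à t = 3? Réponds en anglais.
To solve this, we need to take 4 derivatives of our position equation x(t) = 18·t - 3. Differentiating position, we get velocity: v(t) = 18. Differentiating velocity, we get acceleration: a(t) = 0. Differentiating acceleration, we get jerk: j(t) = 0. Taking d/dt of j(t), we find s(t) = 0. From the given snap equation s(t) = 0, we substitute t = 3 to get s = 0.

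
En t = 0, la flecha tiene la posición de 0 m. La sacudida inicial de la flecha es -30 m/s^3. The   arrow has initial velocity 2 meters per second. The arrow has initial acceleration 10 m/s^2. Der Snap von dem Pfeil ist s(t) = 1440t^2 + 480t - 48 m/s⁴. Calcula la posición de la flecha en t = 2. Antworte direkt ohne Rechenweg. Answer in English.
The answer is 336.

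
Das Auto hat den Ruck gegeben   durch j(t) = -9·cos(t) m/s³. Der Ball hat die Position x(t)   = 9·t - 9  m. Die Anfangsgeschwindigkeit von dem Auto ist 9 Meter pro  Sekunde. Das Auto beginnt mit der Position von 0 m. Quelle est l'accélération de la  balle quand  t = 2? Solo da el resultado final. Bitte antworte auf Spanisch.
En t = 2, a = 0.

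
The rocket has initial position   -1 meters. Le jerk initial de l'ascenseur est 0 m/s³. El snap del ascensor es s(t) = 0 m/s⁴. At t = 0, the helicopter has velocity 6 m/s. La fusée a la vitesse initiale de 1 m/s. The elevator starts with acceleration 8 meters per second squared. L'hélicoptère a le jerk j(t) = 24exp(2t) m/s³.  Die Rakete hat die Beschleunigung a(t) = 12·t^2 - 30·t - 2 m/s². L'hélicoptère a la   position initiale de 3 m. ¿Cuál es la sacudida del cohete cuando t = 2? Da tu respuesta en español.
Partiendo de la aceleración a(t) = 12·t^2 - 30·t - 2, tomamos 1 derivada. La derivada de la aceleración da la sacudida: j(t) = 24·t - 30. De la ecuación de la sacudida j(t) = 24·t - 30, sustituimos t = 2 para obtener j = 18.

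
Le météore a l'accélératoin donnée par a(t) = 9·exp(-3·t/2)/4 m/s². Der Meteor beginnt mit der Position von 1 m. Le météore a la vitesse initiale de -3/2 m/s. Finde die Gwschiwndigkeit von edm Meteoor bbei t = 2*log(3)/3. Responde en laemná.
Wir müssen unsere Gleichung für die Beschleunigung a(t) = 9·exp(-3·t/2)/4 1-mal integrieren. Die Stammfunktion von der Beschleunigung ist die Geschwindigkeit. Mit v(0) = -3/2 erhalten wir v(t) = -3·exp(-3·t/2)/2. Wir haben die Geschwindigkeit v(t) = -3·exp(-3·t/2)/2. Durch Einsetzen von t = 2*log(3)/3: v(2*log(3)/3) = -1/2.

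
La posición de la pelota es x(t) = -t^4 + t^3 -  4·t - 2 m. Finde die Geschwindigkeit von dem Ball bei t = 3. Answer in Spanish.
Partiendo de la posición x(t) = -t^4 + t^3 - 4·t - 2, tomamos 1 derivada. La derivada de la posición da la velocidad: v(t) = -4·t^3 + 3·t^2 - 4. Tenemos la velocidad v(t) = -4·t^3 + 3·t^2 - 4. Sustituyendo t = 3: v(3) = -85.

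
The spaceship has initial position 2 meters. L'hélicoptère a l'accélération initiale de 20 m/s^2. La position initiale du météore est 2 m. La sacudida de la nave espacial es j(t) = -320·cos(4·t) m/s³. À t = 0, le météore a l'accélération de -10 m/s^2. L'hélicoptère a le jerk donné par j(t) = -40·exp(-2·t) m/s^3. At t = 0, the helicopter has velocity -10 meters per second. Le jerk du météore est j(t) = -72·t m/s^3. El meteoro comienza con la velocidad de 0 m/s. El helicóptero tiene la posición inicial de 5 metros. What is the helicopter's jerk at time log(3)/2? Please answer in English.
Using j(t) = -40·exp(-2·t) and substituting t = log(3)/2, we find j = -40/3.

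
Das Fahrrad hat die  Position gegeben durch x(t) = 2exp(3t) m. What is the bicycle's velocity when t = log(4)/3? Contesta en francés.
Nous devons dériver notre équation de la position x(t) = 2·exp(3·t) 1 fois. La dérivée de la position donne la vitesse: v(t) = 6·exp(3·t). Nous avons la vitesse v(t) = 6·exp(3·t). En substituant t = log(4)/3: v(log(4)/3) = 24.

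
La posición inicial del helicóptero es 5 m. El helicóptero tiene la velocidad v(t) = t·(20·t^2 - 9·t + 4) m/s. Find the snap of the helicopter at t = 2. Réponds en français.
Pour résoudre ceci, nous devons prendre 3 dérivées de notre équation de la vitesse v(t) = t·(20·t^2 - 9·t + 4). En prenant d/dt de v(t), nous trouvons a(t) = 20·t^2 + t·(40·t - 9) - 9·t + 4. En dérivant l'accélération, nous obtenons le jerk: j(t) = 120·t - 18. En prenant d/dt de j(t), nous trouvons s(t) = 120. De l'équation du snap s(t) = 120, nous substituons t = 2 pour obtenir s = 120.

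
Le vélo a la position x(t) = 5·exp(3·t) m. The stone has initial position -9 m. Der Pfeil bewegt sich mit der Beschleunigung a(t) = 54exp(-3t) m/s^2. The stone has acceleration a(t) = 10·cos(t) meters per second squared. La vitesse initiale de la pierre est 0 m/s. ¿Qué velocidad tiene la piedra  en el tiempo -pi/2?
Para resolver esto, necesitamos tomar 1 integral de nuestra ecuación de la aceleración a(t) = 10·cos(t). Tomando ∫a(t)dt y aplicando v(0) = 0, encontramos v(t) = 10·sin(t). Tenemos la velocidad v(t) = 10·sin(t). Sustituyendo t = -pi/2: v(-pi/2) = -10.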